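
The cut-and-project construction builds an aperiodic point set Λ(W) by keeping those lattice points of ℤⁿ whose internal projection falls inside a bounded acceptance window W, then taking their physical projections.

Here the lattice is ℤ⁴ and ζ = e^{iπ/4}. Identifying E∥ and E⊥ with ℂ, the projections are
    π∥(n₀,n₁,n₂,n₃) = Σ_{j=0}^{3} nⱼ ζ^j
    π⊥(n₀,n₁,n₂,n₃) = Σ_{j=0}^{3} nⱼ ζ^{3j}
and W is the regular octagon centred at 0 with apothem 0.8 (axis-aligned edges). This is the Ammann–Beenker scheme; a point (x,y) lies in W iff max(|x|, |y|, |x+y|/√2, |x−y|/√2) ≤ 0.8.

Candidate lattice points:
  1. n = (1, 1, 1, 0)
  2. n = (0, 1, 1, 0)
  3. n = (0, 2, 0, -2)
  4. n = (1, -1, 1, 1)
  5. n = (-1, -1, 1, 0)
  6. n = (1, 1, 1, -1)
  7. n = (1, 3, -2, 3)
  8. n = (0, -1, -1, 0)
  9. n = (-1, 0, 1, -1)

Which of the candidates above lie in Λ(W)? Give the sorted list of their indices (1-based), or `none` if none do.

Internal map: ζ^{3j} for j=0..3 gives (1,0), (−√2/2,√2/2), (0,−1), (√2/2,√2/2).
#1 (1, 1, 1, 0): internal (0.292893, -0.292893); octagon support 0.414214 vs apothem 0.8 → ∈ W
#2 (0, 1, 1, 0): internal (-0.707107, -0.292893); octagon support 0.707107 vs apothem 0.8 → ∈ W
#3 (0, 2, 0, -2): internal (-2.828427, 0.000000); octagon support 2.828427 vs apothem 0.8 → ∉ W
#4 (1, -1, 1, 1): internal (2.414214, -1.000000); octagon support 2.414214 vs apothem 0.8 → ∉ W
#5 (-1, -1, 1, 0): internal (-0.292893, -1.707107); octagon support 1.707107 vs apothem 0.8 → ∉ W
#6 (1, 1, 1, -1): internal (-0.414214, -1.000000); octagon support 1.000000 vs apothem 0.8 → ∉ W
#7 (1, 3, -2, 3): internal (1.000000, 6.242641); octagon support 6.242641 vs apothem 0.8 → ∉ W
#8 (0, -1, -1, 0): internal (0.707107, 0.292893); octagon support 0.707107 vs apothem 0.8 → ∈ W
#9 (-1, 0, 1, -1): internal (-1.707107, -1.707107); octagon support 2.414214 vs apothem 0.8 → ∉ W

1, 2, 8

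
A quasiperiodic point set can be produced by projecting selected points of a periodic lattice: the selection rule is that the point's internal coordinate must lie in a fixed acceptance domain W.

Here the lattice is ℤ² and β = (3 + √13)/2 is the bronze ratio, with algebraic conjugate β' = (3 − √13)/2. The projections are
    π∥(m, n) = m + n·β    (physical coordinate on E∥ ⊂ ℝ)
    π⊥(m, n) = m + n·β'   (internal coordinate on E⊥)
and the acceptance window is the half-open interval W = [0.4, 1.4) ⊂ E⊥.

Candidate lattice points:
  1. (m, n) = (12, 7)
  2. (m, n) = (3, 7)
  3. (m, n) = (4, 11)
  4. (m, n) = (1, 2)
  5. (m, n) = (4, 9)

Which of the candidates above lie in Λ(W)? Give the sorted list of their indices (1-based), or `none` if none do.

Compute β' = (3−√13)/2 = -0.302776, so π⊥(m,n) = m -0.302776·n.
#1 (12,7): internal coord 12 + (7)·β' = +9.880571; +9.880571 ∉ [0.4, 1.4) → out
#2 (3,7): internal coord 3 + (7)·β' = +0.880571; +0.880571 ∈ [0.4, 1.4) → IN Λ
#3 (4,11): internal coord 4 + (11)·β' = +0.669468; +0.669468 ∈ [0.4, 1.4) → IN Λ
#4 (1,2): internal coord 1 + (2)·β' = +0.394449; +0.394449 ∉ [0.4, 1.4) → out
#5 (4,9): internal coord 4 + (9)·β' = +1.275019; +1.275019 ∈ [0.4, 1.4) → IN Λ

2, 3, 5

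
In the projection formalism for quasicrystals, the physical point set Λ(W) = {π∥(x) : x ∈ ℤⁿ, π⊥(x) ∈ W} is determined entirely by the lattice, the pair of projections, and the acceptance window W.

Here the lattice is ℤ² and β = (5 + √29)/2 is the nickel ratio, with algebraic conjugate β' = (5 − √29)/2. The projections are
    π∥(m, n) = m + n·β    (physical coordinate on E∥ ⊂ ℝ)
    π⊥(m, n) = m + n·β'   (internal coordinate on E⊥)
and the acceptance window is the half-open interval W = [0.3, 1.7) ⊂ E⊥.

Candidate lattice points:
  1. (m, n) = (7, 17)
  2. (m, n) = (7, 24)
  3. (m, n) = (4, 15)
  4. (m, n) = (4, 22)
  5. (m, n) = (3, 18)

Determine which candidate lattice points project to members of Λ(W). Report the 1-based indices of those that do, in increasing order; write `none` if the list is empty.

β' = (5−√29)/2 ≈ -0.19258.
[1] lift (7,17): star map gives 3.72610; window check 0.3 ≤ 3.72610 < 1.7 is false → out
[2] lift (7,24): star map gives 2.37802; window check 0.3 ≤ 2.37802 < 1.7 is false → out
[3] lift (4,15): star map gives 1.11126; window check 0.3 ≤ 1.11126 < 1.7 is true → IN Λ
[4] lift (4,22): star map gives -0.23681; window check 0.3 ≤ -0.23681 < 1.7 is false → out
[5] lift (3,18): star map gives -0.46648; window check 0.3 ≤ -0.46648 < 1.7 is false → out

3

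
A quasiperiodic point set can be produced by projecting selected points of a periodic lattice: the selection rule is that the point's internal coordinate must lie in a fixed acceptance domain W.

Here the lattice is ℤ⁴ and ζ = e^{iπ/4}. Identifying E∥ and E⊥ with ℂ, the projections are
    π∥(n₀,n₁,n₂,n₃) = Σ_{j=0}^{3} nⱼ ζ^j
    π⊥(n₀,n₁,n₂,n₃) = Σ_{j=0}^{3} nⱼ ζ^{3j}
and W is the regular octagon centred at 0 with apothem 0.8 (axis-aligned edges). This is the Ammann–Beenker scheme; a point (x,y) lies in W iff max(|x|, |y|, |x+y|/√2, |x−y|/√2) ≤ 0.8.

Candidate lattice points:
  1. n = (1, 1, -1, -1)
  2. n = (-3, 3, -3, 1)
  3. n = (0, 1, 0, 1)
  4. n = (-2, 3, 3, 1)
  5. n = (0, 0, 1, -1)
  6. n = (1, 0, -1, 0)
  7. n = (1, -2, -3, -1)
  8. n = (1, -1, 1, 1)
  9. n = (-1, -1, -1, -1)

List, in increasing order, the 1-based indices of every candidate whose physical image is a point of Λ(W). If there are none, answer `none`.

With ζ = e^{iπ/4} the internal vectors are ζ^0,ζ^3,ζ^6,ζ^9.
#1 (1, 1, -1, -1): internal (-0.4142, 1.0000); octagon support 1.0000 vs apothem 0.8 → ∉ W
#2 (-3, 3, -3, 1): internal (-4.4142, 5.8284); octagon support 7.2426 vs apothem 0.8 → ∉ W
#3 (0, 1, 0, 1): internal (0.0000, 1.4142); octagon support 1.4142 vs apothem 0.8 → ∉ W
#4 (-2, 3, 3, 1): internal (-3.4142, -0.1716); octagon support 3.4142 vs apothem 0.8 → ∉ W
#5 (0, 0, 1, -1): internal (-0.7071, -1.7071); octagon support 1.7071 vs apothem 0.8 → ∉ W
#6 (1, 0, -1, 0): internal (1.0000, 1.0000); octagon support 1.4142 vs apothem 0.8 → ∉ W
#7 (1, -2, -3, -1): internal (1.7071, 0.8787); octagon support 1.8284 vs apothem 0.8 → ∉ W
#8 (1, -1, 1, 1): internal (2.4142, -1.0000); octagon support 2.4142 vs apothem 0.8 → ∉ W
#9 (-1, -1, -1, -1): internal (-1.0000, -0.4142); octagon support 1.0000 vs apothem 0.8 → ∉ W

none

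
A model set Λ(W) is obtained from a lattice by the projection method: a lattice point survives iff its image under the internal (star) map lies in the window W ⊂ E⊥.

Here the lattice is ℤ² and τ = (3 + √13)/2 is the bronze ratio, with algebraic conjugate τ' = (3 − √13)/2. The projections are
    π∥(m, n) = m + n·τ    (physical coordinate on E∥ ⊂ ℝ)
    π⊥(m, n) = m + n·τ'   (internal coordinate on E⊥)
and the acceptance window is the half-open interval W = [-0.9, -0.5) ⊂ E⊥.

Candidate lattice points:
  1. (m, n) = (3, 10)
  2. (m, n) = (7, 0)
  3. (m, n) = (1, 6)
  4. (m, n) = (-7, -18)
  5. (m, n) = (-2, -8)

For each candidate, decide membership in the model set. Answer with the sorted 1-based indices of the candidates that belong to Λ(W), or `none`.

3

τ' = (3−√13)/2 ≈ -0.302776.
[1] lift (3,10): star map gives -0.027756; window check -0.9 ≤ -0.027756 < -0.5 is false → out
[2] lift (7,0): star map gives 7.000000; window check -0.9 ≤ 7.000000 < -0.5 is false → out
[3] lift (1,6): star map gives -0.816654; window check -0.9 ≤ -0.816654 < -0.5 is true → IN Λ
[4] lift (-7,-18): star map gives -1.550039; window check -0.9 ≤ -1.550039 < -0.5 is false → out
[5] lift (-2,-8): star map gives 0.422205; window check -0.9 ≤ 0.422205 < -0.5 is false → out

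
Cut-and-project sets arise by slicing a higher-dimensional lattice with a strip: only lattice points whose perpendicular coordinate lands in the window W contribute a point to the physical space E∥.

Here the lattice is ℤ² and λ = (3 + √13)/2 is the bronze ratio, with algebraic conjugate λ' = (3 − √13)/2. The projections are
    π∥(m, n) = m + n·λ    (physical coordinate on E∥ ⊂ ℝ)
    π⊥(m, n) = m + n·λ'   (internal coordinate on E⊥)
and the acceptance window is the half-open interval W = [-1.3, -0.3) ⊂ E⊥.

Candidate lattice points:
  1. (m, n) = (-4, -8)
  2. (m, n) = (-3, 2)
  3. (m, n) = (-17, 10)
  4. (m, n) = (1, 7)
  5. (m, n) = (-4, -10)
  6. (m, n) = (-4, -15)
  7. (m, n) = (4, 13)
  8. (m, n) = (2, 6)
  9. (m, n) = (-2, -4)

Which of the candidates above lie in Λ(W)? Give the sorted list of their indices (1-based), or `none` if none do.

λ' = (3−√13)/2 ≈ -0.302776.
candidate 1: (m,n)=(-4,-8) → π∥ = -4-8·λ ≈ -30.422205, π⊥ = -4-8·λ' ≈ -1.577795 ∉ [-1.3, -0.3) ⇒ out
candidate 2: (m,n)=(-3,2) → π∥ = -3+2·λ ≈ 3.605551, π⊥ = -3+2·λ' ≈ -3.605551 ∉ [-1.3, -0.3) ⇒ out
candidate 3: (m,n)=(-17,10) → π∥ = -17+10·λ ≈ 16.027756, π⊥ = -17+10·λ' ≈ -20.027756 ∉ [-1.3, -0.3) ⇒ out
candidate 4: (m,n)=(1,7) → π∥ = 1+7·λ ≈ 24.119429, π⊥ = 1+7·λ' ≈ -1.119429 ∈ [-1.3, -0.3) ⇒ IN Λ
candidate 5: (m,n)=(-4,-10) → π∥ = -4-10·λ ≈ -37.027756, π⊥ = -4-10·λ' ≈ -0.972244 ∈ [-1.3, -0.3) ⇒ IN Λ
candidate 6: (m,n)=(-4,-15) → π∥ = -4-15·λ ≈ -53.541635, π⊥ = -4-15·λ' ≈ 0.541635 ∉ [-1.3, -0.3) ⇒ out
candidate 7: (m,n)=(4,13) → π∥ = 4+13·λ ≈ 46.936083, π⊥ = 4+13·λ' ≈ 0.063917 ∉ [-1.3, -0.3) ⇒ out
candidate 8: (m,n)=(2,6) → π∥ = 2+6·λ ≈ 21.816654, π⊥ = 2+6·λ' ≈ 0.183346 ∉ [-1.3, -0.3) ⇒ out
candidate 9: (m,n)=(-2,-4) → π∥ = -2-4·λ ≈ -15.211103, π⊥ = -2-4·λ' ≈ -0.788897 ∈ [-1.3, -0.3) ⇒ IN Λ

4, 5, 9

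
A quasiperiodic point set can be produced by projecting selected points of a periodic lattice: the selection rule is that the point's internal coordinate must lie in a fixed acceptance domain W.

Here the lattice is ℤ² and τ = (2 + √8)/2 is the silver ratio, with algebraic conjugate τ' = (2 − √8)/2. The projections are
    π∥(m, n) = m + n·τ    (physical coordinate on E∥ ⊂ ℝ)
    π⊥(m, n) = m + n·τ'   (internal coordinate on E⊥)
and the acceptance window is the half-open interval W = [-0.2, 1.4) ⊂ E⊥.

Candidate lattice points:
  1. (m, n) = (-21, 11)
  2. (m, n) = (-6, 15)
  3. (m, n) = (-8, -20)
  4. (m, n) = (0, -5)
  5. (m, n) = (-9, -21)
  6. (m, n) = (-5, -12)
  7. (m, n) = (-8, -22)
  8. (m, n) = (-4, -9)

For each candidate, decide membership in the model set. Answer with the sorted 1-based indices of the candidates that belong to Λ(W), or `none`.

3, 6, 7

τ' = (2−√8)/2 ≈ -0.4142.
[1] lift (-21,11): star map gives -25.5563; window check -0.2 ≤ -25.5563 < 1.4 is false → out
[2] lift (-6,15): star map gives -12.2132; window check -0.2 ≤ -12.2132 < 1.4 is false → out
[3] lift (-8,-20): star map gives 0.2843; window check -0.2 ≤ 0.2843 < 1.4 is true → IN Λ
[4] lift (0,-5): star map gives 2.0711; window check -0.2 ≤ 2.0711 < 1.4 is false → out
[5] lift (-9,-21): star map gives -0.3015; window check -0.2 ≤ -0.3015 < 1.4 is false → out
[6] lift (-5,-12): star map gives -0.0294; window check -0.2 ≤ -0.0294 < 1.4 is true → IN Λ
[7] lift (-8,-22): star map gives 1.1127; window check -0.2 ≤ 1.1127 < 1.4 is true → IN Λ
[8] lift (-4,-9): star map gives -0.2721; window check -0.2 ≤ -0.2721 < 1.4 is false → out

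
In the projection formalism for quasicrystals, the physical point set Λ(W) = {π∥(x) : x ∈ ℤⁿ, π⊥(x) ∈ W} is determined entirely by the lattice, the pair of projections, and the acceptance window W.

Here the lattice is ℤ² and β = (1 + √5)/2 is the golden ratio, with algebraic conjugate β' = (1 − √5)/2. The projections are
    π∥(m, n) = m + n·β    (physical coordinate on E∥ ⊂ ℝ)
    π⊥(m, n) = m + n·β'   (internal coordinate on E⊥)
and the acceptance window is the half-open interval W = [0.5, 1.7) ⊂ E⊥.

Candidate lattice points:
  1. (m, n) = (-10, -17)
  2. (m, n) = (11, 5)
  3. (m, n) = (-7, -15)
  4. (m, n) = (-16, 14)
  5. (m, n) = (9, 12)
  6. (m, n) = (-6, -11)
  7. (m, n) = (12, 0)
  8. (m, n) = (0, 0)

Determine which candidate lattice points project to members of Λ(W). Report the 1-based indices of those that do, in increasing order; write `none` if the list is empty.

1, 5, 6

β' = (1−√5)/2 ≈ -0.61803.
candidate 1: (m,n)=(-10,-17) → π∥ = -10-17·β ≈ -37.50658, π⊥ = -10-17·β' ≈ 0.50658 ∈ [0.5, 1.7) ⇒ IN Λ
candidate 2: (m,n)=(11,5) → π∥ = 11+5·β ≈ 19.09017, π⊥ = 11+5·β' ≈ 7.90983 ∉ [0.5, 1.7) ⇒ out
candidate 3: (m,n)=(-7,-15) → π∥ = -7-15·β ≈ -31.27051, π⊥ = -7-15·β' ≈ 2.27051 ∉ [0.5, 1.7) ⇒ out
candidate 4: (m,n)=(-16,14) → π∥ = -16+14·β ≈ 6.65248, π⊥ = -16+14·β' ≈ -24.65248 ∉ [0.5, 1.7) ⇒ out
candidate 5: (m,n)=(9,12) → π∥ = 9+12·β ≈ 28.41641, π⊥ = 9+12·β' ≈ 1.58359 ∈ [0.5, 1.7) ⇒ IN Λ
candidate 6: (m,n)=(-6,-11) → π∥ = -6-11·β ≈ -23.79837, π⊥ = -6-11·β' ≈ 0.79837 ∈ [0.5, 1.7) ⇒ IN Λ
candidate 7: (m,n)=(12,0) → π∥ = 12+0·β ≈ 12.00000, π⊥ = 12+0·β' ≈ 12.00000 ∉ [0.5, 1.7) ⇒ out
candidate 8: (m,n)=(0,0) → π∥ = 0+0·β ≈ 0.00000, π⊥ = 0+0·β' ≈ 0.00000 ∉ [0.5, 1.7) ⇒ out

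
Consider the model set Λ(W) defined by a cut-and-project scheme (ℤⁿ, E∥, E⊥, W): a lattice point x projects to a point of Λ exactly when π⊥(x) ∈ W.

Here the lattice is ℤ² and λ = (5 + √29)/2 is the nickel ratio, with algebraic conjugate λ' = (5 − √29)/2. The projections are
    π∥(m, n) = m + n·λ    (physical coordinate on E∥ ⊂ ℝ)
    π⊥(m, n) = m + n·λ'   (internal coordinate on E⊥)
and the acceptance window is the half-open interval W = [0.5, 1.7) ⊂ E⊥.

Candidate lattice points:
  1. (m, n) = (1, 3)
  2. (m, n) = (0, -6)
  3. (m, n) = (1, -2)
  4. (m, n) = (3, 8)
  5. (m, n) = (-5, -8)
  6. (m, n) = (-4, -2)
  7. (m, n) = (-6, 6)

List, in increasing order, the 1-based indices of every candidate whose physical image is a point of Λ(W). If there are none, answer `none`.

Numerically λ ≈ 5.192582 and λ' = −1/λ ≈ -0.192582.
[1] lift (1,3): star map gives 0.422253; window check 0.5 ≤ 0.422253 < 1.7 is false → out
[2] lift (0,-6): star map gives 1.155494; window check 0.5 ≤ 1.155494 < 1.7 is true → IN Λ
[3] lift (1,-2): star map gives 1.385165; window check 0.5 ≤ 1.385165 < 1.7 is true → IN Λ
[4] lift (3,8): star map gives 1.459341; window check 0.5 ≤ 1.459341 < 1.7 is true → IN Λ
[5] lift (-5,-8): star map gives -3.459341; window check 0.5 ≤ -3.459341 < 1.7 is false → out
[6] lift (-4,-2): star map gives -3.614835; window check 0.5 ≤ -3.614835 < 1.7 is false → out
[7] lift (-6,6): star map gives -7.155494; window check 0.5 ≤ -7.155494 < 1.7 is false → out

2, 3, 4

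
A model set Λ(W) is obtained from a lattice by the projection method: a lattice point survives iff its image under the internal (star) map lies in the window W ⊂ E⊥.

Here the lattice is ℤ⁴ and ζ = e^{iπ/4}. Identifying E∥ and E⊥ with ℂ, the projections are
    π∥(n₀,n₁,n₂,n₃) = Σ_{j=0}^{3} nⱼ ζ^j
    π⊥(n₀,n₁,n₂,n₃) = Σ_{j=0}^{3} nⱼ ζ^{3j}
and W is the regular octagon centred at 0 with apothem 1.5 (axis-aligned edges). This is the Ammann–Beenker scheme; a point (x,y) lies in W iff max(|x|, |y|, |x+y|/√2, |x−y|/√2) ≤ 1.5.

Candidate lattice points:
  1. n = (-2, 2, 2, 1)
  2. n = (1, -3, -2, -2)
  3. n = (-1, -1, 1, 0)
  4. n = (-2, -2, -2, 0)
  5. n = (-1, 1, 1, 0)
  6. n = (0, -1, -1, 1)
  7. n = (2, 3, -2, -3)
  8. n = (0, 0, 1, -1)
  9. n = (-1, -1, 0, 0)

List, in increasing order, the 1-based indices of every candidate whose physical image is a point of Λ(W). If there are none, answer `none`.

4, 9

Internal map: ζ^{3j} for j=0..3 gives (1,0), (−√2/2,√2/2), (0,−1), (√2/2,√2/2).
#1 (-2, 2, 2, 1): internal (-2.707107, 0.121320); octagon support 2.707107 vs apothem 1.5 → ∉ W
#2 (1, -3, -2, -2): internal (1.707107, -1.535534); octagon support 2.292893 vs apothem 1.5 → ∉ W
#3 (-1, -1, 1, 0): internal (-0.292893, -1.707107); octagon support 1.707107 vs apothem 1.5 → ∉ W
#4 (-2, -2, -2, 0): internal (-0.585786, 0.585786); octagon support 0.828427 vs apothem 1.5 → ∈ W
#5 (-1, 1, 1, 0): internal (-1.707107, -0.292893); octagon support 1.707107 vs apothem 1.5 → ∉ W
#6 (0, -1, -1, 1): internal (1.414214, 1.000000); octagon support 1.707107 vs apothem 1.5 → ∉ W
#7 (2, 3, -2, -3): internal (-2.242641, 2.000000); octagon support 3.000000 vs apothem 1.5 → ∉ W
#8 (0, 0, 1, -1): internal (-0.707107, -1.707107); octagon support 1.707107 vs apothem 1.5 → ∉ W
#9 (-1, -1, 0, 0): internal (-0.292893, -0.707107); octagon support 0.707107 vs apothem 1.5 → ∈ W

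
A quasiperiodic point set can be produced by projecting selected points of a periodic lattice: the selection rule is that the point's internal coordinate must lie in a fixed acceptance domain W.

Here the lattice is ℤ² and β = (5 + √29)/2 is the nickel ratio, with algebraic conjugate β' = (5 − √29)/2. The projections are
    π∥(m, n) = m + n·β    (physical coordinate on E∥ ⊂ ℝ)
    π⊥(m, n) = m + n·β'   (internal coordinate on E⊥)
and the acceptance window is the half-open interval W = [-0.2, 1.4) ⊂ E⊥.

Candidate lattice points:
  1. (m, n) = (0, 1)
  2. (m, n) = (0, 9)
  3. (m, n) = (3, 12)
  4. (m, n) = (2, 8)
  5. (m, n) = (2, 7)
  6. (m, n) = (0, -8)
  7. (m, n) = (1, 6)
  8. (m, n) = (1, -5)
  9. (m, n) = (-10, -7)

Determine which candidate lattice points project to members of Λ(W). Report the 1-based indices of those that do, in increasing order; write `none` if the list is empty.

Compute β' = (5−√29)/2 = -0.192582, so π⊥(m,n) = m -0.192582·n.
candidate 1: (m,n)=(0,1) → π∥ = 0+1·β ≈ 5.192582, π⊥ = 0+1·β' ≈ -0.192582 ∈ [-0.2, 1.4) ⇒ IN Λ
candidate 2: (m,n)=(0,9) → π∥ = 0+9·β ≈ 46.733242, π⊥ = 0+9·β' ≈ -1.733242 ∉ [-0.2, 1.4) ⇒ out
candidate 3: (m,n)=(3,12) → π∥ = 3+12·β ≈ 65.310989, π⊥ = 3+12·β' ≈ 0.689011 ∈ [-0.2, 1.4) ⇒ IN Λ
candidate 4: (m,n)=(2,8) → π∥ = 2+8·β ≈ 43.540659, π⊥ = 2+8·β' ≈ 0.459341 ∈ [-0.2, 1.4) ⇒ IN Λ
candidate 5: (m,n)=(2,7) → π∥ = 2+7·β ≈ 38.348077, π⊥ = 2+7·β' ≈ 0.651923 ∈ [-0.2, 1.4) ⇒ IN Λ
candidate 6: (m,n)=(0,-8) → π∥ = 0-8·β ≈ -41.540659, π⊥ = 0-8·β' ≈ 1.540659 ∉ [-0.2, 1.4) ⇒ out
candidate 7: (m,n)=(1,6) → π∥ = 1+6·β ≈ 32.155494, π⊥ = 1+6·β' ≈ -0.155494 ∈ [-0.2, 1.4) ⇒ IN Λ
candidate 8: (m,n)=(1,-5) → π∥ = 1-5·β ≈ -24.962912, π⊥ = 1-5·β' ≈ 1.962912 ∉ [-0.2, 1.4) ⇒ out
candidate 9: (m,n)=(-10,-7) → π∥ = -10-7·β ≈ -46.348077, π⊥ = -10-7·β' ≈ -8.651923 ∉ [-0.2, 1.4) ⇒ out

1, 3, 4, 5, 7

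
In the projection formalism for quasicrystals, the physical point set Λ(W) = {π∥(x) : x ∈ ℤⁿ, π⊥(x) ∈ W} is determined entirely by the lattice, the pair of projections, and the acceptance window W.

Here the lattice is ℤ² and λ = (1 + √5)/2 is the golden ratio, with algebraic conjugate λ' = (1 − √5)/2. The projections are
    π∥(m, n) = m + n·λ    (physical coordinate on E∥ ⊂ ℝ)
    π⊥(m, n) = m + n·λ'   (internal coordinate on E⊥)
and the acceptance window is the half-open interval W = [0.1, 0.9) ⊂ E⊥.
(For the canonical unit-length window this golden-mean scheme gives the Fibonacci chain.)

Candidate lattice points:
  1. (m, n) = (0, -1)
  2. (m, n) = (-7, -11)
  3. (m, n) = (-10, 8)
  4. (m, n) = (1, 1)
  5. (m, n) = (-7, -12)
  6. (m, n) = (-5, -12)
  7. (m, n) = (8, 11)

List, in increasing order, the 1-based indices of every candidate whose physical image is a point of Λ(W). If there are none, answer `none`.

1, 4, 5

λ' = (1−√5)/2 ≈ -0.6180.
[1] lift (0,-1): star map gives 0.6180; window check 0.1 ≤ 0.6180 < 0.9 is true → IN Λ
[2] lift (-7,-11): star map gives -0.2016; window check 0.1 ≤ -0.2016 < 0.9 is false → out
[3] lift (-10,8): star map gives -14.9443; window check 0.1 ≤ -14.9443 < 0.9 is false → out
[4] lift (1,1): star map gives 0.3820; window check 0.1 ≤ 0.3820 < 0.9 is true → IN Λ
[5] lift (-7,-12): star map gives 0.4164; window check 0.1 ≤ 0.4164 < 0.9 is true → IN Λ
[6] lift (-5,-12): star map gives 2.4164; window check 0.1 ≤ 2.4164 < 0.9 is false → out
[7] lift (8,11): star map gives 1.2016; window check 0.1 ≤ 1.2016 < 0.9 is false → out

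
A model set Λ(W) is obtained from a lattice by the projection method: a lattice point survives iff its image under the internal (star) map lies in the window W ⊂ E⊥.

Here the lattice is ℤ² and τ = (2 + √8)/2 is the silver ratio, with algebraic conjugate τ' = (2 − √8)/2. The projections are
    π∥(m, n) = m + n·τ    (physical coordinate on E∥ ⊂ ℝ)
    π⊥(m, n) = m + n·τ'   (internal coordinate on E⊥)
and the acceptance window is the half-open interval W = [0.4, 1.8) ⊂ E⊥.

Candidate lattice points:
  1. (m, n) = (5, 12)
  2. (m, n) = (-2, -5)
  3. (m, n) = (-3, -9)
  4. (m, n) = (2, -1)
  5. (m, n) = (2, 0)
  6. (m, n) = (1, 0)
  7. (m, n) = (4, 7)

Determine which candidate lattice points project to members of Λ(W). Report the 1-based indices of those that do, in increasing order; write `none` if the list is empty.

τ' = (2−√8)/2 ≈ -0.414214.
#1 (5,12): internal coord 5 + (12)·τ' = +0.029437; +0.029437 ∉ [0.4, 1.8) → out
#2 (-2,-5): internal coord -2 + (-5)·τ' = +0.071068; +0.071068 ∉ [0.4, 1.8) → out
#3 (-3,-9): internal coord -3 + (-9)·τ' = +0.727922; +0.727922 ∈ [0.4, 1.8) → IN Λ
#4 (2,-1): internal coord 2 + (-1)·τ' = +2.414214; +2.414214 ∉ [0.4, 1.8) → out
#5 (2,0): internal coord 2 + (0)·τ' = +2.000000; +2.000000 ∉ [0.4, 1.8) → out
#6 (1,0): internal coord 1 + (0)·τ' = +1.000000; +1.000000 ∈ [0.4, 1.8) → IN Λ
#7 (4,7): internal coord 4 + (7)·τ' = +1.100505; +1.100505 ∈ [0.4, 1.8) → IN Λ

3, 6, 7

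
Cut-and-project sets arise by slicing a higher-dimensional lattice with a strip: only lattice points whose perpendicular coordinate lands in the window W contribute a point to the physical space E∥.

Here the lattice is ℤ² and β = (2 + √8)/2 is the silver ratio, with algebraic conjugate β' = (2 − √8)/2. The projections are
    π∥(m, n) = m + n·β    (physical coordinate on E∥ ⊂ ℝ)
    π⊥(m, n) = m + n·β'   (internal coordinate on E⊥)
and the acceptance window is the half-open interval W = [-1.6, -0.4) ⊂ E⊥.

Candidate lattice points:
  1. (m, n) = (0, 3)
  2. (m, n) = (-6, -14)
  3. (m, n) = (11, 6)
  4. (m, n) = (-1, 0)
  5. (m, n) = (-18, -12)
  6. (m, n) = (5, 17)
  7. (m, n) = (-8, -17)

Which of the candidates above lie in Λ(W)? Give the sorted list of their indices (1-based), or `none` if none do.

1, 4, 7

β' = (2−√8)/2 ≈ -0.4142.
[1] lift (0,3): star map gives -1.2426; window check -1.6 ≤ -1.2426 < -0.4 is true → IN Λ
[2] lift (-6,-14): star map gives -0.2010; window check -1.6 ≤ -0.2010 < -0.4 is false → out
[3] lift (11,6): star map gives 8.5147; window check -1.6 ≤ 8.5147 < -0.4 is false → out
[4] lift (-1,0): star map gives -1.0000; window check -1.6 ≤ -1.0000 < -0.4 is true → IN Λ
[5] lift (-18,-12): star map gives -13.0294; window check -1.6 ≤ -13.0294 < -0.4 is false → out
[6] lift (5,17): star map gives -2.0416; window check -1.6 ≤ -2.0416 < -0.4 is false → out
[7] lift (-8,-17): star map gives -0.9584; window check -1.6 ≤ -0.9584 < -0.4 is true → IN Λ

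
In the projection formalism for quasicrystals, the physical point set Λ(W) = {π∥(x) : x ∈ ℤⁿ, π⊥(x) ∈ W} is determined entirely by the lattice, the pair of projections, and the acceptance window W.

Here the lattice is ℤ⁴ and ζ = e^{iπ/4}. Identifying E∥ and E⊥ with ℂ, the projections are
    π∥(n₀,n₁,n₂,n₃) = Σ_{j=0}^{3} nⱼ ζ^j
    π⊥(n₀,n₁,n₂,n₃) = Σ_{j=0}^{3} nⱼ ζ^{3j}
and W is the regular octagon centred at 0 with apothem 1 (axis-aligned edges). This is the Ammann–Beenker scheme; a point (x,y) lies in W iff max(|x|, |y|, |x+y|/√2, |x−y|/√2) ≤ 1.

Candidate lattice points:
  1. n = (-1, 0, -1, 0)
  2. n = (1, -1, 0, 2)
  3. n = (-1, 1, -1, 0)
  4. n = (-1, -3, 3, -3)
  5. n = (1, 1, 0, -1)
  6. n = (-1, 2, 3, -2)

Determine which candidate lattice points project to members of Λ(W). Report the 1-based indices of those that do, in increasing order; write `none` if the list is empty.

With ζ = e^{iπ/4} the internal vectors are ζ^0,ζ^3,ζ^6,ζ^9.
candidate 1: n = (-1, 0, -1, 0) → π⊥ ≈ (-1.0000, +1.0000); max(|x|,|y|,|x±y|/√2) = 1.4142 > 1 ⇒ ∉ W
candidate 2: n = (1, -1, 0, 2) → π⊥ ≈ (+3.1213, +0.7071); max(|x|,|y|,|x±y|/√2) = 3.1213 > 1 ⇒ ∉ W
candidate 3: n = (-1, 1, -1, 0) → π⊥ ≈ (-1.7071, +1.7071); max(|x|,|y|,|x±y|/√2) = 2.4142 > 1 ⇒ ∉ W
candidate 4: n = (-1, -3, 3, -3) → π⊥ ≈ (-1.0000, -7.2426); max(|x|,|y|,|x±y|/√2) = 7.2426 > 1 ⇒ ∉ W
candidate 5: n = (1, 1, 0, -1) → π⊥ ≈ (-0.4142, +0.0000); max(|x|,|y|,|x±y|/√2) = 0.4142 ≤ 1 ⇒ ∈ W
candidate 6: n = (-1, 2, 3, -2) → π⊥ ≈ (-3.8284, -3.0000); max(|x|,|y|,|x±y|/√2) = 4.8284 > 1 ⇒ ∉ W

5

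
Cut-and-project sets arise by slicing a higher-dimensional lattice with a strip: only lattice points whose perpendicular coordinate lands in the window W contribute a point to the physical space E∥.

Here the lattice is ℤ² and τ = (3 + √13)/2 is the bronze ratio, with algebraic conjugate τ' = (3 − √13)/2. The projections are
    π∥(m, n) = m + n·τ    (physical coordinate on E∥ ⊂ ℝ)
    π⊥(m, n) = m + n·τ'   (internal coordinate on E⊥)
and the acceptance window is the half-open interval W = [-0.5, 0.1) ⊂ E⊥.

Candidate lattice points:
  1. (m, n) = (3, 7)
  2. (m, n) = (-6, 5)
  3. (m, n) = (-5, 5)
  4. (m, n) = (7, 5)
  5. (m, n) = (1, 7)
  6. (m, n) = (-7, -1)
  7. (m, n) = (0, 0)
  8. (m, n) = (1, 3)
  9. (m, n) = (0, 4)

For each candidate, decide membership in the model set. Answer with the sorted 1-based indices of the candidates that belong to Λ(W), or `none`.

7, 8

τ' = (3−√13)/2 ≈ -0.30278.
[1] lift (3,7): star map gives 0.88057; window check -0.5 ≤ 0.88057 < 0.1 is false → out
[2] lift (-6,5): star map gives -7.51388; window check -0.5 ≤ -7.51388 < 0.1 is false → out
[3] lift (-5,5): star map gives -6.51388; window check -0.5 ≤ -6.51388 < 0.1 is false → out
[4] lift (7,5): star map gives 5.48612; window check -0.5 ≤ 5.48612 < 0.1 is false → out
[5] lift (1,7): star map gives -1.11943; window check -0.5 ≤ -1.11943 < 0.1 is false → out
[6] lift (-7,-1): star map gives -6.69722; window check -0.5 ≤ -6.69722 < 0.1 is false → out
[7] lift (0,0): star map gives 0.00000; window check -0.5 ≤ 0.00000 < 0.1 is true → IN Λ
[8] lift (1,3): star map gives 0.09167; window check -0.5 ≤ 0.09167 < 0.1 is true → IN Λ
[9] lift (0,4): star map gives -1.21110; window check -0.5 ≤ -1.21110 < 0.1 is false → out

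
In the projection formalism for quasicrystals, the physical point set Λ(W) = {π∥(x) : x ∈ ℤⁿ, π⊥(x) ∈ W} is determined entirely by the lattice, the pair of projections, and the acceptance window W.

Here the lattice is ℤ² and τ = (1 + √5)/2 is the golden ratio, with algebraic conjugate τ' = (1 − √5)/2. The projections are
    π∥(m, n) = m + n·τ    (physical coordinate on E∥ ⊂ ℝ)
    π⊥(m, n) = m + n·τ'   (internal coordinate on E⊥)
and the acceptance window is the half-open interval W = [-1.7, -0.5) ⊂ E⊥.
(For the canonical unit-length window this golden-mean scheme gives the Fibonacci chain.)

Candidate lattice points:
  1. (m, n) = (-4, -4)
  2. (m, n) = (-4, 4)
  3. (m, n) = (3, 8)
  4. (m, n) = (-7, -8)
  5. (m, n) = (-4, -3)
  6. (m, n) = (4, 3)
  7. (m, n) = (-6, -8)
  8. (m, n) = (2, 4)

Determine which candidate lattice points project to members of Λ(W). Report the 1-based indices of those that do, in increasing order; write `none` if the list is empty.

1, 7

τ' = (1−√5)/2 ≈ -0.618034.
candidate 1: (m,n)=(-4,-4) → π∥ = -4-4·τ ≈ -10.472136, π⊥ = -4-4·τ' ≈ -1.527864 ∈ [-1.7, -0.5) ⇒ IN Λ
candidate 2: (m,n)=(-4,4) → π∥ = -4+4·τ ≈ 2.472136, π⊥ = -4+4·τ' ≈ -6.472136 ∉ [-1.7, -0.5) ⇒ out
candidate 3: (m,n)=(3,8) → π∥ = 3+8·τ ≈ 15.944272, π⊥ = 3+8·τ' ≈ -1.944272 ∉ [-1.7, -0.5) ⇒ out
candidate 4: (m,n)=(-7,-8) → π∥ = -7-8·τ ≈ -19.944272, π⊥ = -7-8·τ' ≈ -2.055728 ∉ [-1.7, -0.5) ⇒ out
candidate 5: (m,n)=(-4,-3) → π∥ = -4-3·τ ≈ -8.854102, π⊥ = -4-3·τ' ≈ -2.145898 ∉ [-1.7, -0.5) ⇒ out
candidate 6: (m,n)=(4,3) → π∥ = 4+3·τ ≈ 8.854102, π⊥ = 4+3·τ' ≈ 2.145898 ∉ [-1.7, -0.5) ⇒ out
candidate 7: (m,n)=(-6,-8) → π∥ = -6-8·τ ≈ -18.944272, π⊥ = -6-8·τ' ≈ -1.055728 ∈ [-1.7, -0.5) ⇒ IN Λ
candidate 8: (m,n)=(2,4) → π∥ = 2+4·τ ≈ 8.472136, π⊥ = 2+4·τ' ≈ -0.472136 ∉ [-1.7, -0.5) ⇒ out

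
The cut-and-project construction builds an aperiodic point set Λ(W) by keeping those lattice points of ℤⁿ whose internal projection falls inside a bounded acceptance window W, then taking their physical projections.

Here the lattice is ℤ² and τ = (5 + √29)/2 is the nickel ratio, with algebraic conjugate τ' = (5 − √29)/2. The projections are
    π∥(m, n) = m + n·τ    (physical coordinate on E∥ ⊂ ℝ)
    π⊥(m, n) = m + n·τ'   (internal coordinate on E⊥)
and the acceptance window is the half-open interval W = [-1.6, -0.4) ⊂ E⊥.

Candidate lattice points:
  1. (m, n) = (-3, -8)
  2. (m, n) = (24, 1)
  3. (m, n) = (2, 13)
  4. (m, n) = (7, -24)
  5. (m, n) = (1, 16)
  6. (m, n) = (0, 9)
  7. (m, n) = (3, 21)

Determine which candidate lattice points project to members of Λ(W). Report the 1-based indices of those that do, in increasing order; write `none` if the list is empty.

1, 3, 7

Compute τ' = (5−√29)/2 = -0.19258, so π⊥(m,n) = m -0.19258·n.
[1] lift (-3,-8): star map gives -1.45934; window check -1.6 ≤ -1.45934 < -0.4 is true → IN Λ
[2] lift (24,1): star map gives 23.80742; window check -1.6 ≤ 23.80742 < -0.4 is false → out
[3] lift (2,13): star map gives -0.50357; window check -1.6 ≤ -0.50357 < -0.4 is true → IN Λ
[4] lift (7,-24): star map gives 11.62198; window check -1.6 ≤ 11.62198 < -0.4 is false → out
[5] lift (1,16): star map gives -2.08132; window check -1.6 ≤ -2.08132 < -0.4 is false → out
[6] lift (0,9): star map gives -1.73324; window check -1.6 ≤ -1.73324 < -0.4 is false → out
[7] lift (3,21): star map gives -1.04423; window check -1.6 ≤ -1.04423 < -0.4 is true → IN Λ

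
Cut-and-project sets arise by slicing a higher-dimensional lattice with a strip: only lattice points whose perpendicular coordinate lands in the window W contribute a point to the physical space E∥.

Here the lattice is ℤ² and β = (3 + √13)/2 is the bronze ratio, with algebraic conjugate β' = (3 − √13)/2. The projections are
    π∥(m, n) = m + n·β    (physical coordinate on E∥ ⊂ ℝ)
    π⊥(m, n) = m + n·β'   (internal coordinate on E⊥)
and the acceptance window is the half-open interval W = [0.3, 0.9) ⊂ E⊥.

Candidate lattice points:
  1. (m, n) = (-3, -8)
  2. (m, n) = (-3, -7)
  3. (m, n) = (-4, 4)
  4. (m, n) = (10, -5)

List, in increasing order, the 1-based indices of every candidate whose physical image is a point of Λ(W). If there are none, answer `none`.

none

Compute β' = (3−√13)/2 = -0.30278, so π⊥(m,n) = m -0.30278·n.
candidate 1: (m,n)=(-3,-8) → π∥ = -3-8·β ≈ -29.42221, π⊥ = -3-8·β' ≈ -0.57779 ∉ [0.3, 0.9) ⇒ out
candidate 2: (m,n)=(-3,-7) → π∥ = -3-7·β ≈ -26.11943, π⊥ = -3-7·β' ≈ -0.88057 ∉ [0.3, 0.9) ⇒ out
candidate 3: (m,n)=(-4,4) → π∥ = -4+4·β ≈ 9.21110, π⊥ = -4+4·β' ≈ -5.21110 ∉ [0.3, 0.9) ⇒ out
candidate 4: (m,n)=(10,-5) → π∥ = 10-5·β ≈ -6.51388, π⊥ = 10-5·β' ≈ 11.51388 ∉ [0.3, 0.9) ⇒ out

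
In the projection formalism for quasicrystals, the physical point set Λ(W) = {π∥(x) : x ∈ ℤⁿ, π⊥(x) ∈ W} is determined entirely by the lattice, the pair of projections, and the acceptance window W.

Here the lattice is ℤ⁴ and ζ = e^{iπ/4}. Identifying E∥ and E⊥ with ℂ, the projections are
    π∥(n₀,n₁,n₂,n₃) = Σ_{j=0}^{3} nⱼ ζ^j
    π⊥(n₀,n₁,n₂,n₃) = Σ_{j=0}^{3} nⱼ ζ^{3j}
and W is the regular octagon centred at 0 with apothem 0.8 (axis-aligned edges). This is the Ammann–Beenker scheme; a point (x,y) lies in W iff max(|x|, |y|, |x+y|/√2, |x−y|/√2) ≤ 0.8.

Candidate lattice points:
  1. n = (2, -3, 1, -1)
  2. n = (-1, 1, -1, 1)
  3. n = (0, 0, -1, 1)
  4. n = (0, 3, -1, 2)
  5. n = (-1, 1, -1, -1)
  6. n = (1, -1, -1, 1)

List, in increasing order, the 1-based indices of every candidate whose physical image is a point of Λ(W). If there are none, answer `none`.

Internal map: ζ^{3j} for j=0..3 gives (1,0), (−√2/2,√2/2), (0,−1), (√2/2,√2/2).
candidate 1: n = (2, -3, 1, -1) → π⊥ ≈ (+3.4142, -3.8284); max(|x|,|y|,|x±y|/√2) = 5.1213 > 0.8 ⇒ ∉ W
candidate 2: n = (-1, 1, -1, 1) → π⊥ ≈ (-1.0000, +2.4142); max(|x|,|y|,|x±y|/√2) = 2.4142 > 0.8 ⇒ ∉ W
candidate 3: n = (0, 0, -1, 1) → π⊥ ≈ (+0.7071, +1.7071); max(|x|,|y|,|x±y|/√2) = 1.7071 > 0.8 ⇒ ∉ W
candidate 4: n = (0, 3, -1, 2) → π⊥ ≈ (-0.7071, +4.5355); max(|x|,|y|,|x±y|/√2) = 4.5355 > 0.8 ⇒ ∉ W
candidate 5: n = (-1, 1, -1, -1) → π⊥ ≈ (-2.4142, +1.0000); max(|x|,|y|,|x±y|/√2) = 2.4142 > 0.8 ⇒ ∉ W
candidate 6: n = (1, -1, -1, 1) → π⊥ ≈ (+2.4142, +1.0000); max(|x|,|y|,|x±y|/√2) = 2.4142 > 0.8 ⇒ ∉ W

none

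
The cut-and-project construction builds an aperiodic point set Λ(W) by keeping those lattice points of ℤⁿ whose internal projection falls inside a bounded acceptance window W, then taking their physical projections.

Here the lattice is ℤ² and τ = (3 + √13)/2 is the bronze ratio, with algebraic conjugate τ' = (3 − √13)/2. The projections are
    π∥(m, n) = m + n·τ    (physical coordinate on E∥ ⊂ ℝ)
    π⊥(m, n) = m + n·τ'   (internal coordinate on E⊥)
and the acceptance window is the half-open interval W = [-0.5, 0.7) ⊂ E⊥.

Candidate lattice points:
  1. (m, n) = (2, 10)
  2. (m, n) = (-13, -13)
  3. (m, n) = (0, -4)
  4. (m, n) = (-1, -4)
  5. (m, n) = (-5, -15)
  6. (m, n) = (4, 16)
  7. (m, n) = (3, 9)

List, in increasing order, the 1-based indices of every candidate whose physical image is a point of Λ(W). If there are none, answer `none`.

4, 5, 7

Numerically τ ≈ 3.302776 and τ' = −1/τ ≈ -0.302776.
#1 (2,10): internal coord 2 + (10)·τ' = -1.027756; -1.027756 ∉ [-0.5, 0.7) → out
#2 (-13,-13): internal coord -13 + (-13)·τ' = -9.063917; -9.063917 ∉ [-0.5, 0.7) → out
#3 (0,-4): internal coord 0 + (-4)·τ' = +1.211103; +1.211103 ∉ [-0.5, 0.7) → out
#4 (-1,-4): internal coord -1 + (-4)·τ' = +0.211103; +0.211103 ∈ [-0.5, 0.7) → IN Λ
#5 (-5,-15): internal coord -5 + (-15)·τ' = -0.458365; -0.458365 ∈ [-0.5, 0.7) → IN Λ
#6 (4,16): internal coord 4 + (16)·τ' = -0.844410; -0.844410 ∉ [-0.5, 0.7) → out
#7 (3,9): internal coord 3 + (9)·τ' = +0.275019; +0.275019 ∈ [-0.5, 0.7) → IN Λ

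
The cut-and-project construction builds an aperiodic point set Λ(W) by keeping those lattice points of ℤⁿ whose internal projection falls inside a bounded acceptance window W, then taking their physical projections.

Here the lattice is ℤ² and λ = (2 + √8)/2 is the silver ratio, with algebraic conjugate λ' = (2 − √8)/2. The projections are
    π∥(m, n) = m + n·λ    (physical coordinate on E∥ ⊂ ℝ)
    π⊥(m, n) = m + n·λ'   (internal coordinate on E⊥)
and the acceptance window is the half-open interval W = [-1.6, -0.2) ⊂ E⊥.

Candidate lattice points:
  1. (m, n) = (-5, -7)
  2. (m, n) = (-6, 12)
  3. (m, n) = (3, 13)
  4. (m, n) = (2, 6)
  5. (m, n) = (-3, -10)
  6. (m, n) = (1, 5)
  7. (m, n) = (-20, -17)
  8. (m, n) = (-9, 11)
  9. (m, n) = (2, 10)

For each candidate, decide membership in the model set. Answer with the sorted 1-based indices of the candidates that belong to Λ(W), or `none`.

4, 6

λ' = (2−√8)/2 ≈ -0.41421.
[1] lift (-5,-7): star map gives -2.10051; window check -1.6 ≤ -2.10051 < -0.2 is false → out
[2] lift (-6,12): star map gives -10.97056; window check -1.6 ≤ -10.97056 < -0.2 is false → out
[3] lift (3,13): star map gives -2.38478; window check -1.6 ≤ -2.38478 < -0.2 is false → out
[4] lift (2,6): star map gives -0.48528; window check -1.6 ≤ -0.48528 < -0.2 is true → IN Λ
[5] lift (-3,-10): star map gives 1.14214; window check -1.6 ≤ 1.14214 < -0.2 is false → out
[6] lift (1,5): star map gives -1.07107; window check -1.6 ≤ -1.07107 < -0.2 is true → IN Λ
[7] lift (-20,-17): star map gives -12.95837; window check -1.6 ≤ -12.95837 < -0.2 is false → out
[8] lift (-9,11): star map gives -13.55635; window check -1.6 ≤ -13.55635 < -0.2 is false → out
[9] lift (2,10): star map gives -2.14214; window check -1.6 ≤ -2.14214 < -0.2 is false → out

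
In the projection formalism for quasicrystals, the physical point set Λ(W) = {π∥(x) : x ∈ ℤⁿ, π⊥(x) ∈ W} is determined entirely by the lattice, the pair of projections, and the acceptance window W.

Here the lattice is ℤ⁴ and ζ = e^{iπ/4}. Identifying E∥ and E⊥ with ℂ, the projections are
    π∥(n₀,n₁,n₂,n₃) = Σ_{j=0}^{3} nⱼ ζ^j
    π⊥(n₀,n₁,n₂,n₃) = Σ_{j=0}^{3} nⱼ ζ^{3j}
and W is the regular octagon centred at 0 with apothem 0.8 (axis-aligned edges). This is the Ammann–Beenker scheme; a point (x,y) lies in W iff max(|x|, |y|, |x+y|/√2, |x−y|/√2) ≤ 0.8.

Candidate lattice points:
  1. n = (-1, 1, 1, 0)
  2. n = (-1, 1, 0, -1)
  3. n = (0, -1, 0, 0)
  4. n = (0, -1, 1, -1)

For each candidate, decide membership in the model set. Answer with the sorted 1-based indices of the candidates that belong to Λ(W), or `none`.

none

π⊥(n) = n₀ + n₁ζ³ + n₂ζ⁶ + n₃ζ⁹ where ζ = e^{iπ/4}.
#1 (-1, 1, 1, 0): internal (-1.7071, -0.2929); octagon support 1.7071 vs apothem 0.8 → ∉ W
#2 (-1, 1, 0, -1): internal (-2.4142, 0.0000); octagon support 2.4142 vs apothem 0.8 → ∉ W
#3 (0, -1, 0, 0): internal (0.7071, -0.7071); octagon support 1.0000 vs apothem 0.8 → ∉ W
#4 (0, -1, 1, -1): internal (0.0000, -2.4142); octagon support 2.4142 vs apothem 0.8 → ∉ W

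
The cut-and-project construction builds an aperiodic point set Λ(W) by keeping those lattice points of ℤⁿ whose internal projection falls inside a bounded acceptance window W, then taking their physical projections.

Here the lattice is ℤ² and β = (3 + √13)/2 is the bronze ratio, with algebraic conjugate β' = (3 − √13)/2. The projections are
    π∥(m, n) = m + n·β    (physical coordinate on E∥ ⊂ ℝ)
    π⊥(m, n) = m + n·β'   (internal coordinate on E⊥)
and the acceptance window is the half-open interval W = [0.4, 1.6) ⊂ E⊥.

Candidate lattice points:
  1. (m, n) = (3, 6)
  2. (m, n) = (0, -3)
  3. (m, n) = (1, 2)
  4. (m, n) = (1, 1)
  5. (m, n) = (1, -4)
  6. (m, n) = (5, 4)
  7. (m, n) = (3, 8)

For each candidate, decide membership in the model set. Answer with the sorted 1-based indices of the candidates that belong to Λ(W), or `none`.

1, 2, 4, 7

β' = (3−√13)/2 ≈ -0.3028.
[1] lift (3,6): star map gives 1.1833; window check 0.4 ≤ 1.1833 < 1.6 is true → IN Λ
[2] lift (0,-3): star map gives 0.9083; window check 0.4 ≤ 0.9083 < 1.6 is true → IN Λ
[3] lift (1,2): star map gives 0.3944; window check 0.4 ≤ 0.3944 < 1.6 is false → out
[4] lift (1,1): star map gives 0.6972; window check 0.4 ≤ 0.6972 < 1.6 is true → IN Λ
[5] lift (1,-4): star map gives 2.2111; window check 0.4 ≤ 2.2111 < 1.6 is false → out
[6] lift (5,4): star map gives 3.7889; window check 0.4 ≤ 3.7889 < 1.6 is false → out
[7] lift (3,8): star map gives 0.5778; window check 0.4 ≤ 0.5778 < 1.6 is true → IN Λ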